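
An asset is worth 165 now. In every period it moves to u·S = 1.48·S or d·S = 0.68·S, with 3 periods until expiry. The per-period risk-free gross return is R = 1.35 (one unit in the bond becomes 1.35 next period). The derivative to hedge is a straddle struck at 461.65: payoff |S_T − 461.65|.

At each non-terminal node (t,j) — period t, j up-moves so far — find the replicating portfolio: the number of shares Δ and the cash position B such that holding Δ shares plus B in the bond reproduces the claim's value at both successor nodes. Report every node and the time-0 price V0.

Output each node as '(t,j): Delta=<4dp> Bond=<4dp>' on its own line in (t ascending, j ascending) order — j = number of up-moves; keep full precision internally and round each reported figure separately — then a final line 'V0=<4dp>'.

Risk-neutral probability p* = (R−d)/(u−d) = (1.35−0.68)/(1.48−0.68) = 0.8375.
Terminal payoffs: V(3,0)=409.7687, V(3,1)=348.7319, V(3,2)=215.8871, V(3,3)=73.2457
(2,0): S=76.2960. Δ = (V_up−V_dn)/(S_up−S_dn) = (348.7319−409.7687)/(112.9181−51.8813) = -1.0000. V = [p*·348.7319 + (1−p*)·409.7687]/1.35 = 265.6670. B = V − Δ·S = 341.9630.
(2,1): S=166.0560. Δ = (V_up−V_dn)/(S_up−S_dn) = (215.8871−348.7319)/(245.7629−112.9181) = -1.0000. V = [p*·215.8871 + (1−p*)·348.7319]/1.35 = 175.9070. B = V − Δ·S = 341.9630.
(2,2): S=361.4160. Δ = (V_up−V_dn)/(S_up−S_dn) = (73.2457−215.8871)/(534.8957−245.7629) = -0.4933. V = [p*·73.2457 + (1−p*)·215.8871]/1.35 = 71.4259. B = V − Δ·S = 249.7277.
(1,0): S=112.2000. Δ = (V_up−V_dn)/(S_up−S_dn) = (175.9070−265.6670)/(166.0560−76.2960) = -1.0000. V = [p*·175.9070 + (1−p*)·265.6670]/1.35 = 141.1059. B = V − Δ·S = 253.3059.
(1,1): S=244.2000. Δ = (V_up−V_dn)/(S_up−S_dn) = (71.4259−175.9070)/(361.4160−166.0560) = -0.5348. V = [p*·71.4259 + (1−p*)·175.9070]/1.35 = 65.4845. B = V − Δ·S = 196.0859.
(0,0): S=165.0000. Δ = (V_up−V_dn)/(S_up−S_dn) = (65.4845−141.1059)/(244.2000−112.2000) = -0.5729. V = [p*·65.4845 + (1−p*)·141.1059]/1.35 = 57.6096. B = V − Δ·S = 152.1364.
Check: Δ(0,0)·S0 + B(0,0) = 57.6096 = V0.

(0,0): Delta=-0.5729 Bond=152.1364
(1,0): Delta=-1.0000 Bond=253.3059
(1,1): Delta=-0.5348 Bond=196.0859
(2,0): Delta=-1.0000 Bond=341.9630
(2,1): Delta=-1.0000 Bond=341.9630
(2,2): Delta=-0.4933 Bond=249.7277
V0=57.6096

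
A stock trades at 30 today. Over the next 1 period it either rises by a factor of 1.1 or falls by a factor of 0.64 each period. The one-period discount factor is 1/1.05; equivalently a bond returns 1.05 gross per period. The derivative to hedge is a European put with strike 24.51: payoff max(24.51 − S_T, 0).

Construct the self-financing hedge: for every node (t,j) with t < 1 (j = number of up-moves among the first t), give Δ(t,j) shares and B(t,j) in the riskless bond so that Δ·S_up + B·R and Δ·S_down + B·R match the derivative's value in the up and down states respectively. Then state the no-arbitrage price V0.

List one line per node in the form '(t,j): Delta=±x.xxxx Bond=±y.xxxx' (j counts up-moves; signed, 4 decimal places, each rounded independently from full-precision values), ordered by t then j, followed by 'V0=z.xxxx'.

No-arbitrage ⇒ martingale measure with p* = (R−d)/(u−d) = 0.8913.
Terminal values V(1,·): V(1,0)=5.3100, V(1,1)=0.0000
  t=0,j=0: stock 30.0000 → up 33.0000 (V=0.0000), down 19.2000 (V=5.3100). Price 0.5497; hedge Δ=-0.3848, bond B=12.0932.
Self-financing check: at every node Δ·S+B equals the discounted successor values.

(0,0): Delta=-0.3848 Bond=12.0932
V0=0.5497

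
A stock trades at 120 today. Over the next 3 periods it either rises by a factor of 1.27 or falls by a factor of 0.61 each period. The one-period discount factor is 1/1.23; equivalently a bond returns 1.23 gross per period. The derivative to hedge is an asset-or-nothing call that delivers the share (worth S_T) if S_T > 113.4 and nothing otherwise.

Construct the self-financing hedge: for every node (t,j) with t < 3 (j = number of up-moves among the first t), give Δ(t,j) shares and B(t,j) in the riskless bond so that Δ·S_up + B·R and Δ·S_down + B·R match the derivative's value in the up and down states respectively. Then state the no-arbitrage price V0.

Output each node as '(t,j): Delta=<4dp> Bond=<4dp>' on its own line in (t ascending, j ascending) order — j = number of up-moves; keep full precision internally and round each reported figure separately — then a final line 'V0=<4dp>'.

(0,0): Delta=1.0530 Bond=-6.6770
(1,0): Delta=1.8664 Bond=-67.7551
(1,1): Delta=1.0278 Bond=-4.3713
(2,0): Delta=0.0000 Bond=0.0000
(2,1): Delta=1.9242 Bond=-88.7155
(2,2): Delta=1.0000 Bond=0.0000
V0=119.6813

Risk-neutral probability p* = (R−d)/(u−d) = (1.23−0.61)/(1.27−0.61) = 0.9394.
Terminal values V(3,·): V(3,0)=0.0000, V(3,1)=0.0000, V(3,2)=118.0643, V(3,3)=245.8060
Node (2,0) S=44.6520: V=(p*·0.0000+(1−p*)·0.0000)/1.23=0.0000; Δ=(0.0000−0.0000)/(56.7080−27.2377)=0.0000; B=V−Δ·S=0.0000
Node (2,1) S=92.9640: V=(p*·118.0643+(1−p*)·0.0000)/1.23=90.1698; Δ=(118.0643−0.0000)/(118.0643−56.7080)=1.9242; B=V−Δ·S=-88.7155
Node (2,2) S=193.5480: V=(p*·245.8060+(1−p*)·118.0643)/1.23=193.5480; Δ=(245.8060−118.0643)/(245.8060−118.0643)=1.0000; B=V−Δ·S=0.0000
Node (1,0) S=73.2000: V=(p*·90.1698+(1−p*)·0.0000)/1.23=68.8658; Δ=(90.1698−0.0000)/(92.9640−44.6520)=1.8664; B=V−Δ·S=-67.7551
Node (1,1) S=152.4000: V=(p*·193.5480+(1−p*)·90.1698)/1.23=152.2623; Δ=(193.5480−90.1698)/(193.5480−92.9640)=1.0278; B=V−Δ·S=-4.3713
Node (0,0) S=120.0000: V=(p*·152.2623+(1−p*)·68.8658)/1.23=119.6813; Δ=(152.2623−68.8658)/(152.4000−73.2000)=1.0530; B=V−Δ·S=-6.6770
Self-financing check: at every node Δ·S+B equals the discounted successor values.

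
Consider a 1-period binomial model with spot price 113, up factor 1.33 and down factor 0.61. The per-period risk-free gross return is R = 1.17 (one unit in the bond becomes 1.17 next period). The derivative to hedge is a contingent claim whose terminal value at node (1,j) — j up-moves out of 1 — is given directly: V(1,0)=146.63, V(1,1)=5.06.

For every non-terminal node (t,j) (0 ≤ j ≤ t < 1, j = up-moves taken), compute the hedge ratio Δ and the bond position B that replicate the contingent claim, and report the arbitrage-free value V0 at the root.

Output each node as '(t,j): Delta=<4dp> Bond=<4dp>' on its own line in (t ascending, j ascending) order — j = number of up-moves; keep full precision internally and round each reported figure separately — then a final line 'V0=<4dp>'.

(0,0): Delta=-1.7400 Bond=227.8387
V0=31.2137

Since d<R<u, set p* = (R−d)/(u−d) = 0.7778; price each node as the discounted p*-expectation of its children.
Payoff layer (t=1): V(1,0)=146.6300, V(1,1)=5.0600
Node (0,0) S=113.0000: V=(p*·5.0600+(1−p*)·146.6300)/1.17=31.2137; Δ=(5.0600−146.6300)/(150.2900−68.9300)=-1.7400; B=V−Δ·S=227.8387
Self-financing check: at every node Δ·S+B equals the discounted successor values.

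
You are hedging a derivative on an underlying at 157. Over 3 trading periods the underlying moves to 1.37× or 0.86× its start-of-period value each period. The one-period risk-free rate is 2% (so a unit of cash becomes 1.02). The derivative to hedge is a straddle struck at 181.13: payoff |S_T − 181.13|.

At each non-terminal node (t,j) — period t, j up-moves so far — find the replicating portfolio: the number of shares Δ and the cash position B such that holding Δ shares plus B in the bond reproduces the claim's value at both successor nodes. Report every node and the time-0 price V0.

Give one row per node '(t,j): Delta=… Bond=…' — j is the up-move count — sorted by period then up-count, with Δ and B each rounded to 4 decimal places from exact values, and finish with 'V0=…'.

Risk-neutral probability p* = (R−d)/(u−d) = (1.02−0.86)/(1.37−0.86) = 0.3137.
Terminal payoffs: V(3,0)=81.2692, V(3,1)=22.0494, V(3,2)=72.2890, V(3,3)=222.5724
  t=2,j=0: stock 116.1172 → up 159.0806 (V=22.0494), down 99.8608 (V=81.2692). Price 61.4612; hedge Δ=-1.0000, bond B=177.5784.
  t=2,j=1: stock 184.9774 → up 253.4190 (V=72.2890), down 159.0806 (V=22.0494). Price 37.0695; hedge Δ=0.5325, bond B=-61.4395.
  t=2,j=2: stock 294.6733 → up 403.7024 (V=222.5724), down 253.4190 (V=72.2890). Price 117.0949; hedge Δ=1.0000, bond B=-177.5784.
  t=1,j=0: stock 135.0200 → up 184.9774 (V=37.0695), down 116.1172 (V=61.4612). Price 52.7538; hedge Δ=-0.3542, bond B=100.5808.
  t=1,j=1: stock 215.0900 → up 294.6733 (V=117.0949), down 184.9774 (V=37.0695). Price 60.9564; hedge Δ=0.7295, bond B=-95.9561.
  t=0,j=0: stock 157.0000 → up 215.0900 (V=60.9564), down 135.0200 (V=52.7538). Price 54.2423; hedge Δ=0.1024, bond B=38.1590.
Each (Δ,B) replicates both successor values, so the strategy is self-financing and V0 is arbitrage-free.

(0,0): Delta=0.1024 Bond=38.1590
(1,0): Delta=-0.3542 Bond=100.5808
(1,1): Delta=0.7295 Bond=-95.9561
(2,0): Delta=-1.0000 Bond=177.5784
(2,1): Delta=0.5325 Bond=-61.4395
(2,2): Delta=1.0000 Bond=-177.5784
V0=54.2423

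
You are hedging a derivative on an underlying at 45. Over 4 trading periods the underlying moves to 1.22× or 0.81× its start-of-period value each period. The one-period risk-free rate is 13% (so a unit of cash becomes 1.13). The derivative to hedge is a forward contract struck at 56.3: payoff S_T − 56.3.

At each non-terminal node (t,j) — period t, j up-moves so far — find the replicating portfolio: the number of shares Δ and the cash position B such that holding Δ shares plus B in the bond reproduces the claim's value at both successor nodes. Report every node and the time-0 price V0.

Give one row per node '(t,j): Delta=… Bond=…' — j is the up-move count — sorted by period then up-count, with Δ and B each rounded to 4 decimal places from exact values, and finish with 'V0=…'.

The replicating-portfolio and risk-neutral prices coincide; use p* = (1.13−0.81)/(1.22−0.81) = 0.7805 for the latter.
Terminal payoffs: V(4,0)=-36.9290, V(4,1)=-27.1239, V(4,2)=-12.3557, V(4,3)=9.8877, V(4,4)=43.3901
  t=3,j=0: stock 23.9148 → up 29.1761 (V=-27.1239), down 19.3710 (V=-36.9290). Price -25.9082; hedge Δ=1.0000, bond B=-49.8230.
  t=3,j=1: stock 36.0199 → up 43.9443 (V=-12.3557), down 29.1761 (V=-27.1239). Price -13.8031; hedge Δ=1.0000, bond B=-49.8230.
  t=3,j=2: stock 54.2522 → up 66.1877 (V=9.8877), down 43.9443 (V=-12.3557). Price 4.4292; hedge Δ=1.0000, bond B=-49.8230.
  t=3,j=3: stock 81.7132 → up 99.6901 (V=43.3901), down 66.1877 (V=9.8877). Price 31.8902; hedge Δ=1.0000, bond B=-49.8230.
  t=2,j=0: stock 29.5245 → up 36.0199 (V=-13.8031), down 23.9148 (V=-25.9082). Price -14.5667; hedge Δ=1.0000, bond B=-44.0912.
  t=2,j=1: stock 44.4690 → up 54.2522 (V=4.4292), down 36.0199 (V=-13.8031). Price 0.3778; hedge Δ=1.0000, bond B=-44.0912.
  t=2,j=2: stock 66.9780 → up 81.7132 (V=31.8902), down 54.2522 (V=4.4292). Price 22.8868; hedge Δ=1.0000, bond B=-44.0912.
  t=1,j=0: stock 36.4500 → up 44.4690 (V=0.3778), down 29.5245 (V=-14.5667). Price -2.5687; hedge Δ=1.0000, bond B=-39.0187.
  t=1,j=1: stock 54.9000 → up 66.9780 (V=22.8868), down 44.4690 (V=0.3778). Price 15.8813; hedge Δ=1.0000, bond B=-39.0187.
  t=0,j=0: stock 45.0000 → up 54.9000 (V=15.8813), down 36.4500 (V=-2.5687). Price 10.4702; hedge Δ=1.0000, bond B=-34.5298.
Self-financing check: at every node Δ·S+B equals the discounted successor values.

(0,0): Delta=1.0000 Bond=-34.5298
(1,0): Delta=1.0000 Bond=-39.0187
(1,1): Delta=1.0000 Bond=-39.0187
(2,0): Delta=1.0000 Bond=-44.0912
(2,1): Delta=1.0000 Bond=-44.0912
(2,2): Delta=1.0000 Bond=-44.0912
(3,0): Delta=1.0000 Bond=-49.8230
(3,1): Delta=1.0000 Bond=-49.8230
(3,2): Delta=1.0000 Bond=-49.8230
(3,3): Delta=1.0000 Bond=-49.8230
V0=10.4702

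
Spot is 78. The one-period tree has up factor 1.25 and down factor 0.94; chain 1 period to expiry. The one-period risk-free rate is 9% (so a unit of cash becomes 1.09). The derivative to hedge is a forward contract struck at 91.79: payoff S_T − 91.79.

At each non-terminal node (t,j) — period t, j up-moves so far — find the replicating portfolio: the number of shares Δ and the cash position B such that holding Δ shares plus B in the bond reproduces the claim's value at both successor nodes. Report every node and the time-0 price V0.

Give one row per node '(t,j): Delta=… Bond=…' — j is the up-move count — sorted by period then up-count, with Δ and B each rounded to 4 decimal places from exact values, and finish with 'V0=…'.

Under the risk-neutral measure, an up-move has probability p* = (R−d)/(u−d) = 0.4839 and values discount at R = 1.09.
Terminal payoffs: V(1,0)=-18.4700, V(1,1)=5.7100
  t=0,j=0: stock 78.0000 → up 97.5000 (V=5.7100), down 73.3200 (V=-18.4700). Price -6.2110; hedge Δ=1.0000, bond B=-84.2110.
Root portfolio cost Δ·78+B reproduces V0=-6.2110.

(0,0): Delta=1.0000 Bond=-84.2110
V0=-6.2110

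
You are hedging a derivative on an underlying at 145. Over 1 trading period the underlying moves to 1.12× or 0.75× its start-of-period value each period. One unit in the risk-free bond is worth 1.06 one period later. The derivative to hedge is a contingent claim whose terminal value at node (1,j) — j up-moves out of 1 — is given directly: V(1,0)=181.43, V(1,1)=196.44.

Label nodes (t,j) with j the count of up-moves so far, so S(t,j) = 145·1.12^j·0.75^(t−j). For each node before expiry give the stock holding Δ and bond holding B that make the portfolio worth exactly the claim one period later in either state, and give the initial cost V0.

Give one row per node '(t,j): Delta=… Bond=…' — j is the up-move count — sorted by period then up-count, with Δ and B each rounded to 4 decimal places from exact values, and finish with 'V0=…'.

(0,0): Delta=0.2798 Bond=142.4569
V0=183.0245

Since d<R<u, set p* = (R−d)/(u−d) = 0.8378; price each node as the discounted p*-expectation of its children.
Terminal values V(1,·): V(1,0)=181.4300, V(1,1)=196.4400
(0,0): S=145.0000. Δ = (V_up−V_dn)/(S_up−S_dn) = (196.4400−181.4300)/(162.4000−108.7500) = 0.2798. V = [p*·196.4400 + (1−p*)·181.4300]/1.06 = 183.0245. B = V − Δ·S = 142.4569.
Root portfolio cost Δ·145+B reproduces V0=183.0245.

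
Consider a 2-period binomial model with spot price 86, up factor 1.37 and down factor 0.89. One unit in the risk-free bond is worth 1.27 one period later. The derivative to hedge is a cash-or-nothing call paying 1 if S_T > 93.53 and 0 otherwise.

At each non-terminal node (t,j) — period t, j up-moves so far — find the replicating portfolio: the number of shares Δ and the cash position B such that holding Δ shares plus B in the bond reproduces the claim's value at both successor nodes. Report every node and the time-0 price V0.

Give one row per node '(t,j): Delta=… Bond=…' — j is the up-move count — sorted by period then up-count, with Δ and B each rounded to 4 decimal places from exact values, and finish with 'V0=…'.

(0,0): Delta=0.0040 Bond=0.2513
(1,0): Delta=0.0272 Bond=-1.4600
(1,1): Delta=0.0000 Bond=0.7874
V0=0.5931

Under the risk-neutral measure, an up-move has probability p* = (R−d)/(u−d) = 0.7917 and values discount at R = 1.27.
Terminal values V(2,·): V(2,0)=0.0000, V(2,1)=1.0000, V(2,2)=1.0000
Node (1,0) S=76.5400: V=(p*·1.0000+(1−p*)·0.0000)/1.27=0.6234; Δ=(1.0000−0.0000)/(104.8598−68.1206)=0.0272; B=V−Δ·S=-1.4600
Node (1,1) S=117.8200: V=(p*·1.0000+(1−p*)·1.0000)/1.27=0.7874; Δ=(1.0000−1.0000)/(161.4134−104.8598)=0.0000; B=V−Δ·S=0.7874
Node (0,0) S=86.0000: V=(p*·0.7874+(1−p*)·0.6234)/1.27=0.5931; Δ=(0.7874−0.6234)/(117.8200−76.5400)=0.0040; B=V−Δ·S=0.2513
Self-financing check: at every node Δ·S+B equals the discounted successor values.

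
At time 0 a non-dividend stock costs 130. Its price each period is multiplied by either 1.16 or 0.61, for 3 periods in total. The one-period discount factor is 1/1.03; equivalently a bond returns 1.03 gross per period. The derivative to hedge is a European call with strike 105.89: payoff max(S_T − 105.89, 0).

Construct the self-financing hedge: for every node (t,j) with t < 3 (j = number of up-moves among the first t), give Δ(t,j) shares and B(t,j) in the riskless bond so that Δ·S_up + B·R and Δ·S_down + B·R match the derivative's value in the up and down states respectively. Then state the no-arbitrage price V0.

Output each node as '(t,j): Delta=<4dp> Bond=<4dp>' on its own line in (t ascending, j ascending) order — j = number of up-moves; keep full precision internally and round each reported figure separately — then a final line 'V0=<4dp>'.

Under the risk-neutral measure, an up-move has probability p* = (R−d)/(u−d) = 0.7636 and values discount at R = 1.03.
Payoff layer (t=3): V(3,0)=0.0000, V(3,1)=0.0000, V(3,2)=0.8161, V(3,3)=97.0265
(2,0): S=48.3730. Δ = (V_up−V_dn)/(S_up−S_dn) = (0.0000−0.0000)/(56.1127−29.5075) = 0.0000. V = [p*·0.0000 + (1−p*)·0.0000]/1.03 = 0.0000. B = V − Δ·S = 0.0000.
(2,1): S=91.9880. Δ = (V_up−V_dn)/(S_up−S_dn) = (0.8161−0.0000)/(106.7061−56.1127) = 0.0161. V = [p*·0.8161 + (1−p*)·0.0000]/1.03 = 0.6050. B = V − Δ·S = -0.8787.
(2,2): S=174.9280. Δ = (V_up−V_dn)/(S_up−S_dn) = (97.0265−0.8161)/(202.9165−106.7061) = 1.0000. V = [p*·97.0265 + (1−p*)·0.8161]/1.03 = 72.1222. B = V − Δ·S = -102.8058.
(1,0): S=79.3000. Δ = (V_up−V_dn)/(S_up−S_dn) = (0.6050−0.0000)/(91.9880−48.3730) = 0.0139. V = [p*·0.6050 + (1−p*)·0.0000]/1.03 = 0.4486. B = V − Δ·S = -0.6515.
(1,1): S=150.8000. Δ = (V_up−V_dn)/(S_up−S_dn) = (72.1222−0.6050)/(174.9280−91.9880) = 0.8623. V = [p*·72.1222 + (1−p*)·0.6050]/1.03 = 53.6098. B = V − Δ·S = -76.4213.
(0,0): S=130.0000. Δ = (V_up−V_dn)/(S_up−S_dn) = (53.6098−0.4486)/(150.8000−79.3000) = 0.7435. V = [p*·53.6098 + (1−p*)·0.4486]/1.03 = 39.8490. B = V − Δ·S = -56.8079.
Each (Δ,B) replicates both successor values, so the strategy is self-financing and V0 is arbitrage-free.

(0,0): Delta=0.7435 Bond=-56.8079
(1,0): Delta=0.0139 Bond=-0.6515
(1,1): Delta=0.8623 Bond=-76.4213
(2,0): Delta=0.0000 Bond=0.0000
(2,1): Delta=0.0161 Bond=-0.8787
(2,2): Delta=1.0000 Bond=-102.8058
V0=39.8490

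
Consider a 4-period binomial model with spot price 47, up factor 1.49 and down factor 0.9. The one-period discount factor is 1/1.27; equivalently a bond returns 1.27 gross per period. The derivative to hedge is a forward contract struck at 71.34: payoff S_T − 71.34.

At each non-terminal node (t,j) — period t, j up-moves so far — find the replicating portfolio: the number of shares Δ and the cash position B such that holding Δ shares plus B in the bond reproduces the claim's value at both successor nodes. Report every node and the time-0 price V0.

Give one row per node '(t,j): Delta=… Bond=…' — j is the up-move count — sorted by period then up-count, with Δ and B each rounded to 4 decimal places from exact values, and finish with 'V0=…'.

The replicating-portfolio and risk-neutral prices coincide; use p* = (1.27−0.9)/(1.49−0.9) = 0.6271 for the latter.
Payoff layer (t=4): V(4,0)=-40.5033, V(4,1)=-20.2881, V(4,2)=13.1792, V(4,3)=68.5862, V(4,4)=160.3157
  t=3,j=0: stock 34.2630 → up 51.0519 (V=-20.2881), down 30.8367 (V=-40.5033). Price -21.9102; hedge Δ=1.0000, bond B=-56.1732.
  t=3,j=1: stock 56.7243 → up 84.5192 (V=13.1792), down 51.0519 (V=-20.2881). Price 0.5511; hedge Δ=1.0000, bond B=-56.1732.
  t=3,j=2: stock 93.9102 → up 139.9262 (V=68.5862), down 84.5192 (V=13.1792). Price 37.7370; hedge Δ=1.0000, bond B=-56.1732.
  t=3,j=3: stock 155.4736 → up 231.6557 (V=160.3157), down 139.9262 (V=68.5862). Price 99.3004; hedge Δ=1.0000, bond B=-56.1732.
  t=2,j=0: stock 38.0700 → up 56.7243 (V=0.5511), down 34.2630 (V=-21.9102). Price -6.1609; hedge Δ=1.0000, bond B=-44.2309.
  t=2,j=1: stock 63.0270 → up 93.9102 (V=37.7370), down 56.7243 (V=0.5511). Price 18.7961; hedge Δ=1.0000, bond B=-44.2309.
  t=2,j=2: stock 104.3447 → up 155.4736 (V=99.3004), down 93.9102 (V=37.7370). Price 60.1138; hedge Δ=1.0000, bond B=-44.2309.
  t=1,j=0: stock 42.3000 → up 63.0270 (V=18.7961), down 38.0700 (V=-6.1609). Price 7.4725; hedge Δ=1.0000, bond B=-34.8275.
  t=1,j=1: stock 70.0300 → up 104.3447 (V=60.1138), down 63.0270 (V=18.7961). Price 35.2025; hedge Δ=1.0000, bond B=-34.8275.
  t=0,j=0: stock 47.0000 → up 70.0300 (V=35.2025), down 42.3000 (V=7.4725). Price 19.5768; hedge Δ=1.0000, bond B=-27.4232.
Check: Δ(0,0)·S0 + B(0,0) = 19.5768 = V0.

(0,0): Delta=1.0000 Bond=-27.4232
(1,0): Delta=1.0000 Bond=-34.8275
(1,1): Delta=1.0000 Bond=-34.8275
(2,0): Delta=1.0000 Bond=-44.2309
(2,1): Delta=1.0000 Bond=-44.2309
(2,2): Delta=1.0000 Bond=-44.2309
(3,0): Delta=1.0000 Bond=-56.1732
(3,1): Delta=1.0000 Bond=-56.1732
(3,2): Delta=1.0000 Bond=-56.1732
(3,3): Delta=1.0000 Bond=-56.1732
V0=19.5768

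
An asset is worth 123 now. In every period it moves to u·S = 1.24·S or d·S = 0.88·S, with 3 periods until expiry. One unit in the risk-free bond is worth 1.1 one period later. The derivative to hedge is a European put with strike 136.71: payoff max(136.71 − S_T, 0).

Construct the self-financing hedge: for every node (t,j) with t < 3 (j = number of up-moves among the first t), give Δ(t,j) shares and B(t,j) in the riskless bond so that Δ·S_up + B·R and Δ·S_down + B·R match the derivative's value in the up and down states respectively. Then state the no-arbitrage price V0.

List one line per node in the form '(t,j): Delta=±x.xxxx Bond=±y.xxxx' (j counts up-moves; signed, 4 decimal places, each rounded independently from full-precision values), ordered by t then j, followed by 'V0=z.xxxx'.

Under the risk-neutral measure, an up-move has probability p* = (R−d)/(u−d) = 0.6111 and values discount at R = 1.1.
Payoff layer (t=3): V(3,0)=52.8889, V(3,1)=18.5985, V(3,2)=0.0000, V(3,3)=0.0000
(2,0): S=95.2512. Δ = (V_up−V_dn)/(S_up−S_dn) = (18.5985−52.8889)/(118.1115−83.8211) = -1.0000. V = [p*·18.5985 + (1−p*)·52.8889]/1.1 = 29.0306. B = V − Δ·S = 124.2818.
(2,1): S=134.2176. Δ = (V_up−V_dn)/(S_up−S_dn) = (0.0000−18.5985)/(166.4298−118.1115) = -0.3849. V = [p*·0.0000 + (1−p*)·18.5985]/1.1 = 6.5752. B = V − Δ·S = 58.2378.
(2,2): S=189.1248. Δ = (V_up−V_dn)/(S_up−S_dn) = (0.0000−0.0000)/(234.5148−166.4298) = 0.0000. V = [p*·0.0000 + (1−p*)·0.0000]/1.1 = 0.0000. B = V − Δ·S = 0.0000.
(1,0): S=108.2400. Δ = (V_up−V_dn)/(S_up−S_dn) = (6.5752−29.0306)/(134.2176−95.2512) = -0.5763. V = [p*·6.5752 + (1−p*)·29.0306]/1.1 = 13.9163. B = V − Δ·S = 76.2923.
(1,1): S=152.5200. Δ = (V_up−V_dn)/(S_up−S_dn) = (0.0000−6.5752)/(189.1248−134.2176) = -0.1198. V = [p*·0.0000 + (1−p*)·6.5752]/1.1 = 2.3246. B = V − Δ·S = 20.5891.
(0,0): S=123.0000. Δ = (V_up−V_dn)/(S_up−S_dn) = (2.3246−13.9163)/(152.5200−108.2400) = -0.2618. V = [p*·2.3246 + (1−p*)·13.9163]/1.1 = 6.2113. B = V − Δ·S = 38.4104.
Self-financing check: at every node Δ·S+B equals the discounted successor values.

(0,0): Delta=-0.2618 Bond=38.4104
(1,0): Delta=-0.5763 Bond=76.2923
(1,1): Delta=-0.1198 Bond=20.5891
(2,0): Delta=-1.0000 Bond=124.2818
(2,1): Delta=-0.3849 Bond=58.2378
(2,2): Delta=0.0000 Bond=0.0000
V0=6.2113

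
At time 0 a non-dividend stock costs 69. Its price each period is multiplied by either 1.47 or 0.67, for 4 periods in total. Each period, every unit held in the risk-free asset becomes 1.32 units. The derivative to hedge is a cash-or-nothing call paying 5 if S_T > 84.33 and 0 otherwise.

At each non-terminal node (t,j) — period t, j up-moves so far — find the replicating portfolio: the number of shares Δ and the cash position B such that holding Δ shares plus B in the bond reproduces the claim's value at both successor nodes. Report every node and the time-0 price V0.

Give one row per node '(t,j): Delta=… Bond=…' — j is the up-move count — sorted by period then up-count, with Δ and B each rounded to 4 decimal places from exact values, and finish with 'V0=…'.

The replicating-portfolio and risk-neutral prices coincide; use p* = (1.32−0.67)/(1.47−0.67) = 0.8125 for the latter.
Terminal values V(4,·): V(4,0)=0.0000, V(4,1)=0.0000, V(4,2)=0.0000, V(4,3)=5.0000, V(4,4)=5.0000
(3,0): S=20.7526. Δ = (V_up−V_dn)/(S_up−S_dn) = (0.0000−0.0000)/(30.5064−13.9043) = 0.0000. V = [p*·0.0000 + (1−p*)·0.0000]/1.32 = 0.0000. B = V − Δ·S = 0.0000.
(3,1): S=45.5319. Δ = (V_up−V_dn)/(S_up−S_dn) = (0.0000−0.0000)/(66.9319−30.5064) = 0.0000. V = [p*·0.0000 + (1−p*)·0.0000]/1.32 = 0.0000. B = V − Δ·S = 0.0000.
(3,2): S=99.8984. Δ = (V_up−V_dn)/(S_up−S_dn) = (5.0000−0.0000)/(146.8507−66.9319) = 0.0626. V = [p*·5.0000 + (1−p*)·0.0000]/1.32 = 3.0777. B = V − Δ·S = -3.1723.
(3,3): S=219.1801. Δ = (V_up−V_dn)/(S_up−S_dn) = (5.0000−5.0000)/(322.1947−146.8507) = 0.0000. V = [p*·5.0000 + (1−p*)·5.0000]/1.32 = 3.7879. B = V − Δ·S = 3.7879.
(2,0): S=30.9741. Δ = (V_up−V_dn)/(S_up−S_dn) = (0.0000−0.0000)/(45.5319−20.7526) = 0.0000. V = [p*·0.0000 + (1−p*)·0.0000]/1.32 = 0.0000. B = V − Δ·S = 0.0000.
(2,1): S=67.9581. Δ = (V_up−V_dn)/(S_up−S_dn) = (3.0777−0.0000)/(99.8984−45.5319) = 0.0566. V = [p*·3.0777 + (1−p*)·0.0000]/1.32 = 1.8944. B = V − Δ·S = -1.9527.
(2,2): S=149.1021. Δ = (V_up−V_dn)/(S_up−S_dn) = (3.7879−3.0777)/(219.1801−99.8984) = 0.0060. V = [p*·3.7879 + (1−p*)·3.0777]/1.32 = 2.7687. B = V − Δ·S = 1.8809.
(1,0): S=46.2300. Δ = (V_up−V_dn)/(S_up−S_dn) = (1.8944−0.0000)/(67.9581−30.9741) = 0.0512. V = [p*·1.8944 + (1−p*)·0.0000]/1.32 = 1.1661. B = V − Δ·S = -1.2019.
(1,1): S=101.4300. Δ = (V_up−V_dn)/(S_up−S_dn) = (2.7687−1.8944)/(149.1021−67.9581) = 0.0108. V = [p*·2.7687 + (1−p*)·1.8944]/1.32 = 1.9733. B = V − Δ·S = 0.8804.
(0,0): S=69.0000. Δ = (V_up−V_dn)/(S_up−S_dn) = (1.9733−1.1661)/(101.4300−46.2300) = 0.0146. V = [p*·1.9733 + (1−p*)·1.1661]/1.32 = 1.3803. B = V − Δ·S = 0.3712.
Each (Δ,B) replicates both successor values, so the strategy is self-financing and V0 is arbitrage-free.

(0,0): Delta=0.0146 Bond=0.3712
(1,0): Delta=0.0512 Bond=-1.2019
(1,1): Delta=0.0108 Bond=0.8804
(2,0): Delta=0.0000 Bond=0.0000
(2,1): Delta=0.0566 Bond=-1.9527
(2,2): Delta=0.0060 Bond=1.8809
(3,0): Delta=0.0000 Bond=0.0000
(3,1): Delta=0.0000 Bond=0.0000
(3,2): Delta=0.0626 Bond=-3.1723
(3,3): Delta=0.0000 Bond=3.7879
V0=1.3803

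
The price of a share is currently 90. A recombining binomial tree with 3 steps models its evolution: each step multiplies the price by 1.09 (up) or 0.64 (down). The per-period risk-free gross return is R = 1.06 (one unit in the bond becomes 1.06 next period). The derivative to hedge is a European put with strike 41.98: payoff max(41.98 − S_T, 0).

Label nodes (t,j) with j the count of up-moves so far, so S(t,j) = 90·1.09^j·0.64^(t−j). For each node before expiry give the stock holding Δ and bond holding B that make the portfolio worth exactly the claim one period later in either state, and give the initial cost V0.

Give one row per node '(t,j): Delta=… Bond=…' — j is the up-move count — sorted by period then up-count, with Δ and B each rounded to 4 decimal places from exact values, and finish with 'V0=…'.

(0,0): Delta=-0.0065 Bond=0.6118
(1,0): Delta=-0.1013 Bond=6.1090
(1,1): Delta=-0.0026 Bond=0.2584
(2,0): Delta=-1.0000 Bond=39.6038
(2,1): Delta=-0.0636 Bond=4.1092
(2,2): Delta=0.0000 Bond=0.0000
V0=0.0234

The replicating-portfolio and risk-neutral prices coincide; use p* = (1.06−0.64)/(1.09−0.64) = 0.9333 for the latter.
Payoff layer (t=3): V(3,0)=18.3870, V(3,1)=1.7982, V(3,2)=0.0000, V(3,3)=0.0000
  t=2,j=0: stock 36.8640 → up 40.1818 (V=1.7982), down 23.5930 (V=18.3870). Price 2.7398; hedge Δ=-1.0000, bond B=39.6038.
  t=2,j=1: stock 62.7840 → up 68.4346 (V=0.0000), down 40.1818 (V=1.7982). Price 0.1131; hedge Δ=-0.0636, bond B=4.1092.
  t=2,j=2: stock 106.9290 → up 116.5526 (V=0.0000), down 68.4346 (V=0.0000). Price 0.0000; hedge Δ=0.0000, bond B=0.0000.
  t=1,j=0: stock 57.6000 → up 62.7840 (V=0.1131), down 36.8640 (V=2.7398). Price 0.2719; hedge Δ=-0.1013, bond B=6.1090.
  t=1,j=1: stock 98.1000 → up 106.9290 (V=0.0000), down 62.7840 (V=0.1131). Price 0.0071; hedge Δ=-0.0026, bond B=0.2584.
  t=0,j=0: stock 90.0000 → up 98.1000 (V=0.0071), down 57.6000 (V=0.2719). Price 0.0234; hedge Δ=-0.0065, bond B=0.6118.
The time-0 hedge costs 0.0234, which is the no-arbitrage price.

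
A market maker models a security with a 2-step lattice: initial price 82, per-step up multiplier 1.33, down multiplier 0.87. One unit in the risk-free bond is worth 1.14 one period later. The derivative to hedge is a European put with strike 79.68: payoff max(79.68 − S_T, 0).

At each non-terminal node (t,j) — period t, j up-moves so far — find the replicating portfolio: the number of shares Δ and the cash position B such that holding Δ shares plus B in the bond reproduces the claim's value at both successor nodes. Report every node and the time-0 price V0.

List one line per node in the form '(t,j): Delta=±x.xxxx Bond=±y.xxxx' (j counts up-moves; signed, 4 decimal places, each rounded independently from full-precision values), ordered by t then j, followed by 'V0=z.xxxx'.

Risk-neutral probability p* = (R−d)/(u−d) = (1.14−0.87)/(1.33−0.87) = 0.5870.
Terminal values V(2,·): V(2,0)=17.6142, V(2,1)=0.0000, V(2,2)=0.0000
Node (1,0) S=71.3400: V=(p*·0.0000+(1−p*)·17.6142)/1.14=6.3820; Δ=(0.0000−17.6142)/(94.8822−62.0658)=-0.5367; B=V−Δ·S=44.6737
Node (1,1) S=109.0600: V=(p*·0.0000+(1−p*)·0.0000)/1.14=0.0000; Δ=(0.0000−0.0000)/(145.0498−94.8822)=0.0000; B=V−Δ·S=0.0000
Node (0,0) S=82.0000: V=(p*·0.0000+(1−p*)·6.3820)/1.14=2.3123; Δ=(0.0000−6.3820)/(109.0600−71.3400)=-0.1692; B=V−Δ·S=16.1861
Root portfolio cost Δ·82+B reproduces V0=2.3123.

(0,0): Delta=-0.1692 Bond=16.1861
(1,0): Delta=-0.5367 Bond=44.6737
(1,1): Delta=0.0000 Bond=0.0000
V0=2.3123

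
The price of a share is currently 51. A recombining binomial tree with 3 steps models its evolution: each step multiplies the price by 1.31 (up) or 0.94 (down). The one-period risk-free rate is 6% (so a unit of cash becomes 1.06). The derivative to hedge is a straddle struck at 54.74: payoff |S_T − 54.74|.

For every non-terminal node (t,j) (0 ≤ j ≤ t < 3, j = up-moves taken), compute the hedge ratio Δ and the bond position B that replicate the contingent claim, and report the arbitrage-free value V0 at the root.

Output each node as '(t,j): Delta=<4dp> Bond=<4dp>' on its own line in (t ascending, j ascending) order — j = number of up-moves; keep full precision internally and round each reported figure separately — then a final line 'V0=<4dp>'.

No-arbitrage ⇒ martingale measure with p* = (R−d)/(u−d) = 0.3243.
At expiry t=3: V(3,0)=12.3802, V(3,1)=4.2933, V(3,2)=27.5298, V(3,3)=59.9126
  t=2,j=0: stock 45.0636 → up 59.0333 (V=4.2933), down 42.3598 (V=12.3802). Price 9.2051; hedge Δ=-0.4850, bond B=31.0616.
  t=2,j=1: stock 62.8014 → up 82.2698 (V=27.5298), down 59.0333 (V=4.2933). Price 11.1599; hedge Δ=1.0000, bond B=-51.6415.
  t=2,j=2: stock 87.5211 → up 114.6526 (V=59.9126), down 82.2698 (V=27.5298). Price 35.8796; hedge Δ=1.0000, bond B=-51.6415.
  t=1,j=0: stock 47.9400 → up 62.8014 (V=11.1599), down 45.0636 (V=9.2051). Price 9.2822; hedge Δ=0.1102, bond B=3.9990.
  t=1,j=1: stock 66.8100 → up 87.5211 (V=35.8796), down 62.8014 (V=11.1599). Price 18.0916; hedge Δ=1.0000, bond B=-48.7184.
  t=0,j=0: stock 51.0000 → up 66.8100 (V=18.0916), down 47.9400 (V=9.2822). Price 11.4522; hedge Δ=0.4668, bond B=-12.3571.
Root portfolio cost Δ·51+B reproduces V0=11.4522.

(0,0): Delta=0.4668 Bond=-12.3571
(1,0): Delta=0.1102 Bond=3.9990
(1,1): Delta=1.0000 Bond=-48.7184
(2,0): Delta=-0.4850 Bond=31.0616
(2,1): Delta=1.0000 Bond=-51.6415
(2,2): Delta=1.0000 Bond=-51.6415
V0=11.4522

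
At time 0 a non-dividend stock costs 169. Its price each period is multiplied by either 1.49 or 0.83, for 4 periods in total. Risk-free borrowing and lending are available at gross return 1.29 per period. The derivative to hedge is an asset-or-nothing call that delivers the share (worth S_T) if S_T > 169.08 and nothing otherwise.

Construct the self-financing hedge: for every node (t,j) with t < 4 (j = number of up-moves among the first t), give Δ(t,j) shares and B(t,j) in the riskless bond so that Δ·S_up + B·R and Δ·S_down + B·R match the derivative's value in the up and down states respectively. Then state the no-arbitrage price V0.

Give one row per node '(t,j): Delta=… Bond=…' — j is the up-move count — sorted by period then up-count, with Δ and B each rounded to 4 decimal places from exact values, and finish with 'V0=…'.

No-arbitrage ⇒ martingale measure with p* = (R−d)/(u−d) = 0.6970.
Payoff layer (t=4): V(4,0)=0.0000, V(4,1)=0.0000, V(4,2)=258.4731, V(4,3)=464.0060, V(4,4)=832.9746
  t=3,j=0: stock 96.6320 → up 143.9817 (V=0.0000), down 80.2046 (V=0.0000). Price 0.0000; hedge Δ=0.0000, bond B=0.0000.
  t=3,j=1: stock 173.4719 → up 258.4731 (V=258.4731), down 143.9817 (V=0.0000). Price 139.6496; hedge Δ=2.2576, bond B=-251.9764.
  t=3,j=2: stock 311.4134 → up 464.0060 (V=464.0060), down 258.4731 (V=258.4731). Price 311.4134; hedge Δ=1.0000, bond B=0.0000.
  t=3,j=3: stock 559.0434 → up 832.9746 (V=832.9746), down 464.0060 (V=464.0060). Price 559.0434; hedge Δ=1.0000, bond B=0.0000.
  t=2,j=0: stock 116.4241 → up 173.4719 (V=139.6496), down 96.6320 (V=0.0000). Price 75.4508; hedge Δ=1.8174, bond B=-136.1395.
  t=2,j=1: stock 209.0023 → up 311.4134 (V=311.4134), down 173.4719 (V=139.6496). Price 201.0572; hedge Δ=1.2452, bond B=-59.1911.
  t=2,j=2: stock 375.1969 → up 559.0434 (V=559.0434), down 311.4134 (V=311.4134). Price 375.1969; hedge Δ=1.0000, bond B=0.0000.
  t=1,j=0: stock 140.2700 → up 209.0023 (V=201.0572), down 116.4241 (V=75.4508). Price 126.3524; hedge Δ=1.3568, bond B=-63.9603.
  t=1,j=1: stock 251.8100 → up 375.1969 (V=375.1969), down 209.0023 (V=201.0572). Price 249.9436; hedge Δ=1.0478, bond B=-13.9044.
  t=0,j=0: stock 169.0000 → up 251.8100 (V=249.9436), down 140.2700 (V=126.3524). Price 164.7223; hedge Δ=1.1080, bond B=-22.5371.
Each (Δ,B) replicates both successor values, so the strategy is self-financing and V0 is arbitrage-free.

(0,0): Delta=1.1080 Bond=-22.5371
(1,0): Delta=1.3568 Bond=-63.9603
(1,1): Delta=1.0478 Bond=-13.9044
(2,0): Delta=1.8174 Bond=-136.1395
(2,1): Delta=1.2452 Bond=-59.1911
(2,2): Delta=1.0000 Bond=0.0000
(3,0): Delta=0.0000 Bond=0.0000
(3,1): Delta=2.2576 Bond=-251.9764
(3,2): Delta=1.0000 Bond=0.0000
(3,3): Delta=1.0000 Bond=0.0000
V0=164.7223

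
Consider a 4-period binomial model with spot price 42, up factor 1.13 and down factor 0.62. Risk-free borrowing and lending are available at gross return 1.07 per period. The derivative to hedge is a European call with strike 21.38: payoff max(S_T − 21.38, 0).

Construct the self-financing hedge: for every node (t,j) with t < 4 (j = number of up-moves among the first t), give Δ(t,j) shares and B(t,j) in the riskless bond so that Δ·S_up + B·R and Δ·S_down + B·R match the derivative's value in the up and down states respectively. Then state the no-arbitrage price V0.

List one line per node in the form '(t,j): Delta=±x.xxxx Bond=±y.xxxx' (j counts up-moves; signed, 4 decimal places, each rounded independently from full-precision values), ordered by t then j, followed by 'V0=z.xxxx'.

No-arbitrage ⇒ martingale measure with p* = (R−d)/(u−d) = 0.8824.
Terminal values V(4,·): V(4,0)=0.0000, V(4,1)=0.0000, V(4,2)=0.0000, V(4,3)=16.1930, V(4,4)=47.0999
(3,0): S=10.0098. Δ = (V_up−V_dn)/(S_up−S_dn) = (0.0000−0.0000)/(11.3110−6.2061) = 0.0000. V = [p*·0.0000 + (1−p*)·0.0000]/1.07 = 0.0000. B = V − Δ·S = 0.0000.
(3,1): S=18.2436. Δ = (V_up−V_dn)/(S_up−S_dn) = (0.0000−0.0000)/(20.6153−11.3110) = 0.0000. V = [p*·0.0000 + (1−p*)·0.0000]/1.07 = 0.0000. B = V − Δ·S = 0.0000.
(3,2): S=33.2505. Δ = (V_up−V_dn)/(S_up−S_dn) = (16.1930−0.0000)/(37.5730−20.6153) = 0.9549. V = [p*·16.1930 + (1−p*)·0.0000]/1.07 = 13.3532. B = V − Δ·S = -18.3978.
(3,3): S=60.6017. Δ = (V_up−V_dn)/(S_up−S_dn) = (47.0999−16.1930)/(68.4799−37.5730) = 1.0000. V = [p*·47.0999 + (1−p*)·16.1930]/1.07 = 40.6204. B = V − Δ·S = -19.9813.
(2,0): S=16.1448. Δ = (V_up−V_dn)/(S_up−S_dn) = (0.0000−0.0000)/(18.2436−10.0098) = 0.0000. V = [p*·0.0000 + (1−p*)·0.0000]/1.07 = 0.0000. B = V − Δ·S = 0.0000.
(2,1): S=29.4252. Δ = (V_up−V_dn)/(S_up−S_dn) = (13.3532−0.0000)/(33.2505−18.2436) = 0.8898. V = [p*·13.3532 + (1−p*)·0.0000]/1.07 = 11.0115. B = V − Δ·S = -15.1714.
(2,2): S=53.6298. Δ = (V_up−V_dn)/(S_up−S_dn) = (40.6204−13.3532)/(60.6017−33.2505) = 0.9969. V = [p*·40.6204 + (1−p*)·13.3532]/1.07 = 34.9649. B = V − Δ·S = -18.5000.
(1,0): S=26.0400. Δ = (V_up−V_dn)/(S_up−S_dn) = (11.0115−0.0000)/(29.4252−16.1448) = 0.8292. V = [p*·11.0115 + (1−p*)·0.0000]/1.07 = 9.0804. B = V − Δ·S = -12.5107.
(1,1): S=47.4600. Δ = (V_up−V_dn)/(S_up−S_dn) = (34.9649−11.0115)/(53.6298−29.4252) = 0.9896. V = [p*·34.9649 + (1−p*)·11.0115]/1.07 = 30.0438. B = V − Δ·S = -16.9237.
(0,0): S=42.0000. Δ = (V_up−V_dn)/(S_up−S_dn) = (30.0438−9.0804)/(47.4600−26.0400) = 0.9787. V = [p*·30.0438 + (1−p*)·9.0804]/1.07 = 25.7734. B = V − Δ·S = -15.3314.
Check: Δ(0,0)·S0 + B(0,0) = 25.7734 = V0.

(0,0): Delta=0.9787 Bond=-15.3314
(1,0): Delta=0.8292 Bond=-12.5107
(1,1): Delta=0.9896 Bond=-16.9237
(2,0): Delta=0.0000 Bond=0.0000
(2,1): Delta=0.8898 Bond=-15.1714
(2,2): Delta=0.9969 Bond=-18.5000
(3,0): Delta=0.0000 Bond=0.0000
(3,1): Delta=0.0000 Bond=0.0000
(3,2): Delta=0.9549 Bond=-18.3978
(3,3): Delta=1.0000 Bond=-19.9813
V0=25.7734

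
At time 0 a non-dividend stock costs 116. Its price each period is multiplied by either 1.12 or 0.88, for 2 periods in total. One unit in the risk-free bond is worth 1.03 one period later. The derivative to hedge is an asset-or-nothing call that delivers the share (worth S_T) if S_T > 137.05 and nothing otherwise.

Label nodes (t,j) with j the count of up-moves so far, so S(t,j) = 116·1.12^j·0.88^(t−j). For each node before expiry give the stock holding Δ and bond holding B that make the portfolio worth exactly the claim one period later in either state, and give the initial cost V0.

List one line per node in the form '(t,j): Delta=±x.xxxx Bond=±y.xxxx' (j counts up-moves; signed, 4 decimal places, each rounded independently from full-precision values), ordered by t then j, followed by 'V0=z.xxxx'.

(0,0): Delta=3.1715 Bond=-314.3193
(1,0): Delta=0.0000 Bond=0.0000
(1,1): Delta=4.6667 Bond=-517.9982
V0=53.5772

The replicating-portfolio and risk-neutral prices coincide; use p* = (1.03−0.88)/(1.12−0.88) = 0.6250 for the latter.
Terminal values V(2,·): V(2,0)=0.0000, V(2,1)=0.0000, V(2,2)=145.5104
(1,0): S=102.0800. Δ = (V_up−V_dn)/(S_up−S_dn) = (0.0000−0.0000)/(114.3296−89.8304) = 0.0000. V = [p*·0.0000 + (1−p*)·0.0000]/1.03 = 0.0000. B = V − Δ·S = 0.0000.
(1,1): S=129.9200. Δ = (V_up−V_dn)/(S_up−S_dn) = (145.5104−0.0000)/(145.5104−114.3296) = 4.6667. V = [p*·145.5104 + (1−p*)·0.0000]/1.03 = 88.2951. B = V − Δ·S = -517.9982.
(0,0): S=116.0000. Δ = (V_up−V_dn)/(S_up−S_dn) = (88.2951−0.0000)/(129.9200−102.0800) = 3.1715. V = [p*·88.2951 + (1−p*)·0.0000]/1.03 = 53.5772. B = V − Δ·S = -314.3193.
Root portfolio cost Δ·116+B reproduces V0=53.5772.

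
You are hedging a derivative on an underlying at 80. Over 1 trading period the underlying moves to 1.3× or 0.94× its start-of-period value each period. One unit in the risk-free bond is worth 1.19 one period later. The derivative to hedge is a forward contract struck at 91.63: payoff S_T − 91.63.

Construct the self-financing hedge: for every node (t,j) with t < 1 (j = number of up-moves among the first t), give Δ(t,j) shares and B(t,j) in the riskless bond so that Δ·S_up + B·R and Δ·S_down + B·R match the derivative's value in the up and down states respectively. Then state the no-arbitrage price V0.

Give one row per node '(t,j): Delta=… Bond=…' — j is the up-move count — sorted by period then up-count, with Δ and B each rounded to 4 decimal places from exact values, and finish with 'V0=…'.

The replicating-portfolio and risk-neutral prices coincide; use p* = (1.19−0.94)/(1.3−0.94) = 0.6944 for the latter.
Terminal payoffs: V(1,0)=-16.4300, V(1,1)=12.3700
Node (0,0) S=80.0000: V=(p*·12.3700+(1−p*)·-16.4300)/1.19=3.0000; Δ=(12.3700−-16.4300)/(104.0000−75.2000)=1.0000; B=V−Δ·S=-77.0000
Self-financing check: at every node Δ·S+B equals the discounted successor values.

(0,0): Delta=1.0000 Bond=-77.0000
V0=3.0000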